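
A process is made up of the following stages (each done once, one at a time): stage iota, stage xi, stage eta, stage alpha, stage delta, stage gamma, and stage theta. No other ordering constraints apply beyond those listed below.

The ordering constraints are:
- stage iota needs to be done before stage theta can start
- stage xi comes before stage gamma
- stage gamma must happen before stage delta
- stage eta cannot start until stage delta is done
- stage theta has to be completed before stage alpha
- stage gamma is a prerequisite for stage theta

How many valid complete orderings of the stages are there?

22

2 stages have no prerequisites (stage iota, stage xi), so any of them could come first.
Counting all ways to extend the partial order to a total order gives 22.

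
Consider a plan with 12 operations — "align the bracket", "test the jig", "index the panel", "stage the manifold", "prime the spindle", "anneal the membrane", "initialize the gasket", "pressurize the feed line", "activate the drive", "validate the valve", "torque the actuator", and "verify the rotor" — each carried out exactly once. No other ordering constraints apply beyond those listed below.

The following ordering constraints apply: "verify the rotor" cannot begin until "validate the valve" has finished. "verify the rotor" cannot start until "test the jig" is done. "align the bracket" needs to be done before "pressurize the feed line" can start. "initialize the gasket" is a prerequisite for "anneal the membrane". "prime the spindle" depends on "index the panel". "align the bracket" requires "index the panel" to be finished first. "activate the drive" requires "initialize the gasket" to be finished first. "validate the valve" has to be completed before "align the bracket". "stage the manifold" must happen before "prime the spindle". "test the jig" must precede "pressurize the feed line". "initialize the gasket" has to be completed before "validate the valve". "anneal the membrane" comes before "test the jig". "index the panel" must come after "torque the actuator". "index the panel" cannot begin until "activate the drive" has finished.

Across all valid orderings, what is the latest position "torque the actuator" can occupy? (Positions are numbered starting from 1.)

Every operation that must follow "torque the actuator" has to come after it. Tracing all chains starting from "torque the actuator", those operations are: "align the bracket", "index the panel", "prime the spindle", "pressurize the feed line" — 4 in total.
With 4 mandatory successors out of 12 operations total, the latest slot for "torque the actuator" is 12−4 = 8, and it's reachable by doing all non-successors before "torque the actuator".

8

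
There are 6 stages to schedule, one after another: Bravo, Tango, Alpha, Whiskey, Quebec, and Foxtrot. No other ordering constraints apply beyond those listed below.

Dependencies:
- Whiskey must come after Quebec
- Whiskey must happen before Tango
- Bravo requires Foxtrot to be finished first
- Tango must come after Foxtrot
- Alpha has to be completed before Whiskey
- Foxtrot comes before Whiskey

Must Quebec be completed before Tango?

Yes

Tracing the constraints gives a chain: Quebec → Whiskey → Tango.
Hence Quebec necessarily comes before Tango.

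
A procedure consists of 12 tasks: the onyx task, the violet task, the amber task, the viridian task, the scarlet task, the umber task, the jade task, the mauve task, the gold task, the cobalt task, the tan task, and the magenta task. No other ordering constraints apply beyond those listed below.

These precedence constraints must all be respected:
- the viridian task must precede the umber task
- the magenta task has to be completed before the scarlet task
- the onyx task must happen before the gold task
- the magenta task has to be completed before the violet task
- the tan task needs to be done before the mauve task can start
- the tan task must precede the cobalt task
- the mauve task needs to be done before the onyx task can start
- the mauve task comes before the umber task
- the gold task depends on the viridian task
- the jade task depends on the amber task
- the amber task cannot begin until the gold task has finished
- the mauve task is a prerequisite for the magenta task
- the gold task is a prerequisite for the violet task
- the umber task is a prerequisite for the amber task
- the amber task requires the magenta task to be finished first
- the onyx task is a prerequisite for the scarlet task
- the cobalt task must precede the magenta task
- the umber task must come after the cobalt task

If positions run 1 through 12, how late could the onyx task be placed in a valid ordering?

Following every chain forward from the onyx task, the tasks that must come later are the violet task, the amber task, the scarlet task, the jade task, the gold task — 5 of them.
So at least 5 tasks follow the onyx task, putting the onyx task no later than position 7. That position is achievable by scheduling everything else first.

7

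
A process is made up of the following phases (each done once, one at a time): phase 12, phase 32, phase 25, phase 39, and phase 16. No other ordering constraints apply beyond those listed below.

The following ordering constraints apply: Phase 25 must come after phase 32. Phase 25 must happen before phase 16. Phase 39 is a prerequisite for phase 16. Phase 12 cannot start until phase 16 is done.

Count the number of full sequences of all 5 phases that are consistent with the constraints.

2 phases have no prerequisites (phase 32, phase 39), so any of them could come first.
Counting all ways to extend the partial order to a total order gives 3.

3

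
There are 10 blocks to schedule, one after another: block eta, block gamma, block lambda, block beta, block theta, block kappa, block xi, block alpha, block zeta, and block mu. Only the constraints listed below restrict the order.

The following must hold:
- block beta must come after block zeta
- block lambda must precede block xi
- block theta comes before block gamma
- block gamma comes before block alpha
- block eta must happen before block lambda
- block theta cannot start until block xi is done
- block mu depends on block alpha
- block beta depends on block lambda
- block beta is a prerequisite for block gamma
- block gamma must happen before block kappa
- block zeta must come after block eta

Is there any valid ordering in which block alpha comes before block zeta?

No

There is a dependency chain block zeta → block beta → block gamma → block alpha, so block alpha always comes after block zeta.
Hence block alpha can never be scheduled before block zeta.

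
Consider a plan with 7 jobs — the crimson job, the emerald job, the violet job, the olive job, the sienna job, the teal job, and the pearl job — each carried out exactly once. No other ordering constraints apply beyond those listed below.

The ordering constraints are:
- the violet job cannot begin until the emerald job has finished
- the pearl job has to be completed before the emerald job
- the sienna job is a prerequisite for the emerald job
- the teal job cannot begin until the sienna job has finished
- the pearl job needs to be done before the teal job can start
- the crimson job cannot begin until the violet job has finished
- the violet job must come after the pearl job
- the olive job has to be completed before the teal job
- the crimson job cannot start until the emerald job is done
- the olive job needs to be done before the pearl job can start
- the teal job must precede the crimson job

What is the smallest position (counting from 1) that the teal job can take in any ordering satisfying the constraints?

Every job that must precede the teal job has to come before it. Tracing all chains that end at the teal job, those jobs are: the olive job, the sienna job, the pearl job — 3 in total.
With 3 mandatory predecessors, the earliest the teal job can sit is position 3+1 = 4, and placing just those 3 first achieves it.

4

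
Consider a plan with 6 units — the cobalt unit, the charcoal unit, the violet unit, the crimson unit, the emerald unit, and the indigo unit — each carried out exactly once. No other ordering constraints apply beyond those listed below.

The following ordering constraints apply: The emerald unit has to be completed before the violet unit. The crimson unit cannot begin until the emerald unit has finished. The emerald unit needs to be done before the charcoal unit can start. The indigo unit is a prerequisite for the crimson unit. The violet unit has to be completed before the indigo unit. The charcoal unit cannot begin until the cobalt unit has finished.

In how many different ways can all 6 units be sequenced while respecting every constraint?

14

The units with no prerequisites are the cobalt unit, the emerald unit; any of them can be placed first.
Counting all ways to extend the partial order to a total order gives 14.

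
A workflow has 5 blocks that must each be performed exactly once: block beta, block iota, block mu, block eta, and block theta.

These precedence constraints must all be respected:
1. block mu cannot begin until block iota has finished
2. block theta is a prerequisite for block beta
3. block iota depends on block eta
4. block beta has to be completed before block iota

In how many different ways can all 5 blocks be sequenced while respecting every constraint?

2 blocks have no prerequisites (block eta, block theta), so any of them could come first.
Counting all ways to extend the partial order to a total order gives 3.

3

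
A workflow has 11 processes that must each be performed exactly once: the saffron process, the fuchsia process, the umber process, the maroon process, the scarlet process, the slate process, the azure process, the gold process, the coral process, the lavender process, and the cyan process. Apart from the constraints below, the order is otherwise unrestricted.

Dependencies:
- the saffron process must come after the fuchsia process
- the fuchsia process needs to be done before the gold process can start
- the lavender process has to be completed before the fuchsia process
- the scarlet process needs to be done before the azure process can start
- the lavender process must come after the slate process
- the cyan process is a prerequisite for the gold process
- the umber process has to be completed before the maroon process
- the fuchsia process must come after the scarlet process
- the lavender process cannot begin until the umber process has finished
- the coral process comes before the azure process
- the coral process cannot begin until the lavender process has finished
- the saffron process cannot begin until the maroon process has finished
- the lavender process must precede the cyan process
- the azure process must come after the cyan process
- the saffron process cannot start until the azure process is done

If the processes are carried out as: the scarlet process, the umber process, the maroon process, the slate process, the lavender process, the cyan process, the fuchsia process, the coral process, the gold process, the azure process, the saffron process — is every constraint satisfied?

Checking each listed constraint against this order: for instance, the scarlet process is in position 1 and the azure process in position 10, so that constraint holds — and the remaining constraints check out the same way.

Yes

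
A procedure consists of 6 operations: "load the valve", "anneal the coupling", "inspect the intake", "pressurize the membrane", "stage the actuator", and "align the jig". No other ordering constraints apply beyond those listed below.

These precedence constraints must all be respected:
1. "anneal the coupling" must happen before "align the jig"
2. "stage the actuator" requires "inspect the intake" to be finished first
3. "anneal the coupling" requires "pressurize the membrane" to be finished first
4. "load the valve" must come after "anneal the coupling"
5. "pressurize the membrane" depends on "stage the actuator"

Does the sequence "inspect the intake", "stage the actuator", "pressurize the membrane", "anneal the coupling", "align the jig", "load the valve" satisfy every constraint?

Going through the constraints one by one, each required predecessor appears earlier in the sequence than its dependent — e.g. "anneal the coupling" (position 4) is before "load the valve" (position 6), as required.

Yes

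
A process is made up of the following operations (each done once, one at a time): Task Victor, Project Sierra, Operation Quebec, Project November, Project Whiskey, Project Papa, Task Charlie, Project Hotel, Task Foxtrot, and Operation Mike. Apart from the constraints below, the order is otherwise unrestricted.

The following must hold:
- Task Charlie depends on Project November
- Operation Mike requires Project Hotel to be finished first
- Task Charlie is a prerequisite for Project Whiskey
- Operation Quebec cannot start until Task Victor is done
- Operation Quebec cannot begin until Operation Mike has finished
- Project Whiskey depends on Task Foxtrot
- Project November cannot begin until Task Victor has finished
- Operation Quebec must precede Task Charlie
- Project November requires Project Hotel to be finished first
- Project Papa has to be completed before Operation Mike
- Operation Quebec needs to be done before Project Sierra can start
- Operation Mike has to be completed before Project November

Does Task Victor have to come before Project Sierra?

There is a constraint chain Task Victor → Operation Quebec → Project Sierra.
Hence Task Victor necessarily comes before Project Sierra.

Yes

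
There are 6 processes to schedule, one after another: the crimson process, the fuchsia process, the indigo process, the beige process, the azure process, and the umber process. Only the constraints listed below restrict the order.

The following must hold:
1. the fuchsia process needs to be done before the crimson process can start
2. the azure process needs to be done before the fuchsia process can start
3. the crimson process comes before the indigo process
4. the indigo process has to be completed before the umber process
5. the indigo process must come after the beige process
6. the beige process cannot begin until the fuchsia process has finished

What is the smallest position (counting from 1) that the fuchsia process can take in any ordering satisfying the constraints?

2

Working backwards through the constraints from the fuchsia process, its only required predecessor is the azure process.
With 1 mandatory predecessor, the earliest the fuchsia process can sit is position 1+1 = 2, and placing just that one first achieves it.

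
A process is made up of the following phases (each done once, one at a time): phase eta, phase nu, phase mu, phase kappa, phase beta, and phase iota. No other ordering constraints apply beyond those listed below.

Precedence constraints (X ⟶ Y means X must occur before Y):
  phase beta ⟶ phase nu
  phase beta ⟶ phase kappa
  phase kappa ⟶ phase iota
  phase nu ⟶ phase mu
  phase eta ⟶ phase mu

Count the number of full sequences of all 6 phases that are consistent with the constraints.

26

The phases with no prerequisites are phase eta, phase beta; any of them can be placed first.
Systematically extending each partial ordering one phase at a time and counting, there are 26 complete orderings.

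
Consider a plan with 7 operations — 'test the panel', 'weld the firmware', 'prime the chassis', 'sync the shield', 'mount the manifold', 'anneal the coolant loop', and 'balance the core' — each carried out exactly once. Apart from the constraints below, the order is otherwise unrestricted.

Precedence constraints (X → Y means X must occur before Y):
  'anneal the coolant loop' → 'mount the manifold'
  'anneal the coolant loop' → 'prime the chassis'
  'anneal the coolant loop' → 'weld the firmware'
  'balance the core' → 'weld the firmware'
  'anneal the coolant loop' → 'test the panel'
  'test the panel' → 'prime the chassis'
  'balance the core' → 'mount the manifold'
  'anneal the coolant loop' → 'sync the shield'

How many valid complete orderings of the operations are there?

180

The operations with no prerequisites are 'anneal the coolant loop', 'balance the core'; any of them can be placed first.
Enumerating by repeatedly choosing an available operation (one whose prerequisites are all placed) gives 180 distinct complete orderings.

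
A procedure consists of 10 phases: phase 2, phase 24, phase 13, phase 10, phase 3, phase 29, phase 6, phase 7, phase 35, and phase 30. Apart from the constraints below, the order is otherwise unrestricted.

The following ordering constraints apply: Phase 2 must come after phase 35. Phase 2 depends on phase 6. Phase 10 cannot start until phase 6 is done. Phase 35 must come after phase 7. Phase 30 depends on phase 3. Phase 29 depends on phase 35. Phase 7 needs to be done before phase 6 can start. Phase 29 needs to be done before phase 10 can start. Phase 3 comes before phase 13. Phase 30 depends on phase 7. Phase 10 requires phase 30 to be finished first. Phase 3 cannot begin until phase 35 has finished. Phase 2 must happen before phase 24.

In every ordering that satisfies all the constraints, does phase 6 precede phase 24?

Chaining the stated constraints: phase 6 → phase 2 → phase 24.
Hence phase 6 necessarily comes before phase 24.

Yes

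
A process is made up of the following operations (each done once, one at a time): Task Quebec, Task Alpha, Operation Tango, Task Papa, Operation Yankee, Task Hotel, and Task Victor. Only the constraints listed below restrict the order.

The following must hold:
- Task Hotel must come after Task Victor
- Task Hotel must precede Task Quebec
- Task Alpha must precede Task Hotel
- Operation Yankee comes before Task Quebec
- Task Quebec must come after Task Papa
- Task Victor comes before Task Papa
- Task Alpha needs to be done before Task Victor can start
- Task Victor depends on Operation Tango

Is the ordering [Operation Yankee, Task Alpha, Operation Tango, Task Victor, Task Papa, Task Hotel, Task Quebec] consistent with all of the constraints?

Yes

Every stated constraint is respected: Operation Yankee sits at position 1, ahead of Task Quebec at position 7, and each of the other listed pairs likewise has the predecessor earlier in the sequence.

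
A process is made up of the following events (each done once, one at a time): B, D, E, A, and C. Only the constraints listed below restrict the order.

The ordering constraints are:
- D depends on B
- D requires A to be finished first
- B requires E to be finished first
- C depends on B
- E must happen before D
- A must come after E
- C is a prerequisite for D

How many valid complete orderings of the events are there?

E is the only event with nothing required before it, so every ordering starts there.
Counting all ways to extend the partial order to a total order gives 3.

3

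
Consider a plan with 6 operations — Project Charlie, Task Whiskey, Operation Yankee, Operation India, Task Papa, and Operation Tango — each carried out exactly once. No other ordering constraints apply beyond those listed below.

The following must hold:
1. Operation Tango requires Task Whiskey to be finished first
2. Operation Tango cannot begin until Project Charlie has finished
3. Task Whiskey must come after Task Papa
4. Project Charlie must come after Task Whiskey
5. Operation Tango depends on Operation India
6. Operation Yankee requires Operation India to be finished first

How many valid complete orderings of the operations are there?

The operations with no prerequisites are Operation India, Task Papa; any of them can be placed first.
Counting all ways to extend the partial order to a total order gives 14.

14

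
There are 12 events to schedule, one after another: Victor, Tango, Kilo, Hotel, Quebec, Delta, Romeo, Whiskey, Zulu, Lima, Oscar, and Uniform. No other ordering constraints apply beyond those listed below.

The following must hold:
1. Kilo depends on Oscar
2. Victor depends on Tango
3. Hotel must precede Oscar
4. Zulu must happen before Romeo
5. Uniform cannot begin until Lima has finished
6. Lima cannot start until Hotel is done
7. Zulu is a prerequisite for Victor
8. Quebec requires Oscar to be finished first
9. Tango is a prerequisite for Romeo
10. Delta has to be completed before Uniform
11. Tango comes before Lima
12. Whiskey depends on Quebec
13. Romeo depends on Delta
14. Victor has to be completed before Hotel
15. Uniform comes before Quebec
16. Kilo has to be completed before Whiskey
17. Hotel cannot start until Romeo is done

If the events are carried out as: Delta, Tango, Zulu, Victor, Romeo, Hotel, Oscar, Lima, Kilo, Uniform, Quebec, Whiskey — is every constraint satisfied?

Checking each listed constraint against this order: for instance, Delta is in position 1 and Uniform in position 10, so that constraint holds — and the remaining constraints check out the same way.

Yes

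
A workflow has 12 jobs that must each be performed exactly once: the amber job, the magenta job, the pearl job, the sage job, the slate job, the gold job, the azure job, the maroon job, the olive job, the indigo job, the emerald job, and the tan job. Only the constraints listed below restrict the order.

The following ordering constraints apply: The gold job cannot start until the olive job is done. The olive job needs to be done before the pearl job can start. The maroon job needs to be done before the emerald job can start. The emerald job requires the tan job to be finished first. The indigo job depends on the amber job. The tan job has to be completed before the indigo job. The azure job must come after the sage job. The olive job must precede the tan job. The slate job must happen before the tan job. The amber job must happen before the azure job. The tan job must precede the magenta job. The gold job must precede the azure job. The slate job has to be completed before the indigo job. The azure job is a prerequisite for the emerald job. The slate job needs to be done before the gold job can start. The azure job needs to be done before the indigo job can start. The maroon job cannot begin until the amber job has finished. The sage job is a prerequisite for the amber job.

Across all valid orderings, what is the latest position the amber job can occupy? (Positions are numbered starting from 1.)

8

The jobs that are forced after the amber job, directly or by a chain of constraints, are the azure job, the maroon job, the indigo job, the emerald job. That's 4 jobs.
With 4 mandatory successors out of 12 jobs total, the latest slot for the amber job is 12−4 = 8, and it's reachable by doing all non-successors before the amber job.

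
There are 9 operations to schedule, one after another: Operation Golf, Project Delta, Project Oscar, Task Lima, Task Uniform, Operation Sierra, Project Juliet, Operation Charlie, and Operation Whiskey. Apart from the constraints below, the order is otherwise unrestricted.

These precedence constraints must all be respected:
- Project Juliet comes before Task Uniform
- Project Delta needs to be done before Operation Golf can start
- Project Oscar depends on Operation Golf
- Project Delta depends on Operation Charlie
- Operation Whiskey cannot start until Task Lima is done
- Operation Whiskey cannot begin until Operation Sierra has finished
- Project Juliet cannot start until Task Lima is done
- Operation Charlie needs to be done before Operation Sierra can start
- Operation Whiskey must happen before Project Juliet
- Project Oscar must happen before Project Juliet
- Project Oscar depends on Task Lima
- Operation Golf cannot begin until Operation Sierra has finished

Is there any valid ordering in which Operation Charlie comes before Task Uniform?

The constraints force Operation Charlie before Task Uniform, so yes — every valid ordering has Operation Charlie earlier.

Yes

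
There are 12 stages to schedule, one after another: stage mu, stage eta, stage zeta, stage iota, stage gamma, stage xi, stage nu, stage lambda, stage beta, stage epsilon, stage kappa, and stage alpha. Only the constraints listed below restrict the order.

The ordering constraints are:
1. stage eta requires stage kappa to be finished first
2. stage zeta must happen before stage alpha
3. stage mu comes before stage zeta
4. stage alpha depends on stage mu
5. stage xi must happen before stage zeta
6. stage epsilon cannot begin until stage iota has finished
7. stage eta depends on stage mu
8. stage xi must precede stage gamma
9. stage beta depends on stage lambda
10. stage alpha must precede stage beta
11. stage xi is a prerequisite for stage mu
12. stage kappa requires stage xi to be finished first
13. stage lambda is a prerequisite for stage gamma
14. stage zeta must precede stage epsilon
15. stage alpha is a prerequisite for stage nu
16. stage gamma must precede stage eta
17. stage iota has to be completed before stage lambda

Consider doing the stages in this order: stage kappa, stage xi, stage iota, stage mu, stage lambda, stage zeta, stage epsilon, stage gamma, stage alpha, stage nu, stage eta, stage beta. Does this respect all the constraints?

The sequence places stage kappa ahead of stage xi.
Since stage xi is required before stage kappa, the ordering is invalid.

No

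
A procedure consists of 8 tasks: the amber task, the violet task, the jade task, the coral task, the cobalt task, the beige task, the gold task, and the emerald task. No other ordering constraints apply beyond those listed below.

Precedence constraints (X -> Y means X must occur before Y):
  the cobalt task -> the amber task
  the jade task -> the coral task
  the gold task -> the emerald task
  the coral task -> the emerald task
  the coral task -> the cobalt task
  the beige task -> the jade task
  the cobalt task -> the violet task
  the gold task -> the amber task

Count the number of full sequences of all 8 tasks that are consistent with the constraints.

2 tasks have no prerequisites (the beige task, the gold task), so any of them could come first.
Systematically extending each partial ordering one task at a time and counting, there are 40 complete orderings.

40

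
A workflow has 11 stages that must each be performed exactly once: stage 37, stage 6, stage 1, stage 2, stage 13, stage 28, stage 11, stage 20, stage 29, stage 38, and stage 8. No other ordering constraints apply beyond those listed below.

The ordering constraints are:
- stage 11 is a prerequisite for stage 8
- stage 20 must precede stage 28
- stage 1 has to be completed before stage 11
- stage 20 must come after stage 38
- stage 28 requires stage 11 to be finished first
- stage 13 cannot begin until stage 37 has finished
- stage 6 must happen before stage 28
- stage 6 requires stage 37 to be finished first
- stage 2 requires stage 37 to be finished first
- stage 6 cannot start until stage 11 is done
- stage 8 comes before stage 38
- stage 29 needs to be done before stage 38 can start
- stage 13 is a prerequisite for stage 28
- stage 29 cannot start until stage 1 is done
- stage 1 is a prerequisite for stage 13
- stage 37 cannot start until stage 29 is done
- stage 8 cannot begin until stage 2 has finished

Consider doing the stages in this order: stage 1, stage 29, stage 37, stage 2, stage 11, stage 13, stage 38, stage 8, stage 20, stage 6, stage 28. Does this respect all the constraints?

No

The sequence places stage 38 ahead of stage 8.
That contradicts the constraint that stage 8 must precede stage 38.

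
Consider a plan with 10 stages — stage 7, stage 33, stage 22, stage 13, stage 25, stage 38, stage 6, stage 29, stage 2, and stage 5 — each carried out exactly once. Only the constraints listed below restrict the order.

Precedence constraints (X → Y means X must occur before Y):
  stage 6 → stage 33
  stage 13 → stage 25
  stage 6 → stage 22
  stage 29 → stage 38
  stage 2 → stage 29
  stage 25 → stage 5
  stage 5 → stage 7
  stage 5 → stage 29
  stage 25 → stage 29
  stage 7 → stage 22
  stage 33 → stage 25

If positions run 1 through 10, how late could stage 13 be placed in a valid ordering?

4

The stages that are forced after stage 13, directly or by a chain of constraints, are stage 7, stage 22, stage 25, stage 38, stage 29, stage 5. That's 6 stages.
So at least 6 stages follow stage 13, putting stage 13 no later than position 4. That position is achievable by scheduling everything else first.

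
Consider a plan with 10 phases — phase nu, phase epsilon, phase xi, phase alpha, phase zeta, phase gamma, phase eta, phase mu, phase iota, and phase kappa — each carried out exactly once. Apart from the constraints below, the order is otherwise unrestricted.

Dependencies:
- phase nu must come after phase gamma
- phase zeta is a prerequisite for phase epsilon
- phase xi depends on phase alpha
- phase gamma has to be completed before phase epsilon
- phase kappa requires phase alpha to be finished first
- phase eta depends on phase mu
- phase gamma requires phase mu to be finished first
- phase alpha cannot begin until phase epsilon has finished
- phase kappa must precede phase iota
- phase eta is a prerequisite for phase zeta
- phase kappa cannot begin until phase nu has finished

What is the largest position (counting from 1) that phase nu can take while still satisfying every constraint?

Following every chain forward from phase nu, the phases that must come later are phase iota, phase kappa — 2 of them.
With 2 mandatory successors out of 10 phases total, the latest slot for phase nu is 10−2 = 8, and it's reachable by doing all non-successors before phase nu.

8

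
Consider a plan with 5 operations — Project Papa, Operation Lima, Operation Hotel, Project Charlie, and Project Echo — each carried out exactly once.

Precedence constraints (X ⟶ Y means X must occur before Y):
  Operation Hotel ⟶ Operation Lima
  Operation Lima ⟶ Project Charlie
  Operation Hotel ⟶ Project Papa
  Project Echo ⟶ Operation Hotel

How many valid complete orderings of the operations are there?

Project Echo is the only operation with nothing required before it, so every ordering starts there.
Enumerating by repeatedly choosing an available operation (one whose prerequisites are all placed) gives 3 distinct complete orderings.

3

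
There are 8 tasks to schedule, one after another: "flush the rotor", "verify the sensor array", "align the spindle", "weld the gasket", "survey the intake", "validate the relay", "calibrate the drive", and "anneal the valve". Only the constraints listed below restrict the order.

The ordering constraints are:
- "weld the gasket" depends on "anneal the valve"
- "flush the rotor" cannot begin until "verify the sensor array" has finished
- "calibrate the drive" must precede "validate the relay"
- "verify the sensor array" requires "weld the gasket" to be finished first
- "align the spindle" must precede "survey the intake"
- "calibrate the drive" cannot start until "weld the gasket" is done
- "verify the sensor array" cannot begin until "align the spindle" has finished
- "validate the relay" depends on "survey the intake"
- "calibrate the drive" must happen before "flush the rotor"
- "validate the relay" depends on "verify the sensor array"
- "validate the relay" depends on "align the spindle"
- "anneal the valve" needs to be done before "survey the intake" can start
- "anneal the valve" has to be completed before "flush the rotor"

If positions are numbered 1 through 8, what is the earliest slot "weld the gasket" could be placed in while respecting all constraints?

Working backwards through the constraints from "weld the gasket", its only required predecessor is "anneal the valve".
So at minimum 1 task comes before "weld the gasket", putting "weld the gasket" no earlier than position 2. That position is achievable by scheduling exactly that predecessor first.

2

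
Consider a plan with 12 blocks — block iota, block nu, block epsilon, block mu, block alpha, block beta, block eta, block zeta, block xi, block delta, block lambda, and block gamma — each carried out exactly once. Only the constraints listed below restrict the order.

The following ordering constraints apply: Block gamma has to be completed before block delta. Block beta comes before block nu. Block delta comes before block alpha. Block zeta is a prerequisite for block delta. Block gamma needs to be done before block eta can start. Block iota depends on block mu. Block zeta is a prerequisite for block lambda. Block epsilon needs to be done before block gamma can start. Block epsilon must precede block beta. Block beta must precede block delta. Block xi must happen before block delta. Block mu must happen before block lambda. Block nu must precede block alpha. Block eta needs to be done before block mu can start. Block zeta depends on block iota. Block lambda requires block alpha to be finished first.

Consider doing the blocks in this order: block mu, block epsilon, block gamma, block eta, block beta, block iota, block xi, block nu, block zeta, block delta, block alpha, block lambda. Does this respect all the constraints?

In the proposed order, block mu appears before block eta.
That contradicts the constraint that block eta must precede block mu.

No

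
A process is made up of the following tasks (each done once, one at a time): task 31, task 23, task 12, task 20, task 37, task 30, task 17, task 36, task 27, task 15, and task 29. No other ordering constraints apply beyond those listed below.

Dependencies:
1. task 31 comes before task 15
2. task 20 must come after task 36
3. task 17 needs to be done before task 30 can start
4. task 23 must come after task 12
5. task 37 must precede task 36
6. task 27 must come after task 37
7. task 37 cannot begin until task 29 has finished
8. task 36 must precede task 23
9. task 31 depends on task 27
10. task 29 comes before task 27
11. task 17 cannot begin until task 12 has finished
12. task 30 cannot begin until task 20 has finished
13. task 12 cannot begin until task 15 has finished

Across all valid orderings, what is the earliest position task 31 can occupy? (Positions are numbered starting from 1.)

4

Every task that must precede task 31 has to come before it. Tracing all chains that end at task 31, those tasks are: task 37, task 27, task 29 — 3 in total.
So at minimum 3 tasks come before task 31, putting task 31 no earlier than position 4. That position is achievable by scheduling exactly those predecessors first.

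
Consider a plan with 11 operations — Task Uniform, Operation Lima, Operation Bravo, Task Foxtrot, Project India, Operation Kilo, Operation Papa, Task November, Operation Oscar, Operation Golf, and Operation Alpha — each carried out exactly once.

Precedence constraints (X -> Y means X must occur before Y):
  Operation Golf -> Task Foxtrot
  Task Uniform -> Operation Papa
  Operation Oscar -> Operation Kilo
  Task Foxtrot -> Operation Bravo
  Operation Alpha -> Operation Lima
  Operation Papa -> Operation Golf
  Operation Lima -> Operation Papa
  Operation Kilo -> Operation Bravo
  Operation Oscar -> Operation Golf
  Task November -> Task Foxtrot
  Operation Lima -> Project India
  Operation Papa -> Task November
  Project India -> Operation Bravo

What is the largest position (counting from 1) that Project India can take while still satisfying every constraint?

10

Following the constraints forward from Project India, its only required successor is Operation Bravo.
So at least 1 operation follows Project India, putting Project India no later than position 10. That position is achievable by scheduling everything else first.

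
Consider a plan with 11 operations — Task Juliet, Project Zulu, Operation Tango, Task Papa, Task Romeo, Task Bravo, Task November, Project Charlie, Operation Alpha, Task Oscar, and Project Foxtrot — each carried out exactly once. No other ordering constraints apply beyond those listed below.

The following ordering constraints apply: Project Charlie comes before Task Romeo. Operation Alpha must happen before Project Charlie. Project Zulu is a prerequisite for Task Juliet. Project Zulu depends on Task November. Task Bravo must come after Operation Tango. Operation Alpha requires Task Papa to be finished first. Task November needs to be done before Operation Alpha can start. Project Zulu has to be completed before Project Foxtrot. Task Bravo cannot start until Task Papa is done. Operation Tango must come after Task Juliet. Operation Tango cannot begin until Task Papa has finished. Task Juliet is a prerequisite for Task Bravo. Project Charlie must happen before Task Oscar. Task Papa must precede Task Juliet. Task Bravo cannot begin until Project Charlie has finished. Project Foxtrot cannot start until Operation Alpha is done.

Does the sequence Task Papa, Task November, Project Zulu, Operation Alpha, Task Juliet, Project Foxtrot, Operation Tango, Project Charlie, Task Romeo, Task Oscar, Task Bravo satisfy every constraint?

Every stated constraint is respected: Task Papa sits at position 1, ahead of Task Bravo at position 11, and each of the other listed pairs likewise has the predecessor earlier in the sequence.

Yes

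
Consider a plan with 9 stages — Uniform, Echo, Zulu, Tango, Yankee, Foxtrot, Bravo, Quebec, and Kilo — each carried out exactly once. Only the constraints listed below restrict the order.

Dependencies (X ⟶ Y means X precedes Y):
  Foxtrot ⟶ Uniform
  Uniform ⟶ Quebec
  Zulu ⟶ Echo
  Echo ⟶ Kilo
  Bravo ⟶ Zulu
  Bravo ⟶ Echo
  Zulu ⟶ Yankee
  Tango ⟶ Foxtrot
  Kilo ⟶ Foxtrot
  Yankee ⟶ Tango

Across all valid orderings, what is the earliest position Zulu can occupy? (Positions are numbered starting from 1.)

2

The only stage forced before Zulu (directly or transitively) is Bravo.
So at minimum 1 stage comes before Zulu, putting Zulu no earlier than position 2. That position is achievable by scheduling exactly that predecessor first.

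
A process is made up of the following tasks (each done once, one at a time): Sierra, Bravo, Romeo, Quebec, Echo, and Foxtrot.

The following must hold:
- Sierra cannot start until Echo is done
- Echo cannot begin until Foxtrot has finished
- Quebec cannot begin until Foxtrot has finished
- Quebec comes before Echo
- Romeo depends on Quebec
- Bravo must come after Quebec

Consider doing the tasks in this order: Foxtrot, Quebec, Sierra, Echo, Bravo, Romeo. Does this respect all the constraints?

No

The sequence places Sierra ahead of Echo.
But one of the constraints requires Echo before Sierra, so this ordering violates it.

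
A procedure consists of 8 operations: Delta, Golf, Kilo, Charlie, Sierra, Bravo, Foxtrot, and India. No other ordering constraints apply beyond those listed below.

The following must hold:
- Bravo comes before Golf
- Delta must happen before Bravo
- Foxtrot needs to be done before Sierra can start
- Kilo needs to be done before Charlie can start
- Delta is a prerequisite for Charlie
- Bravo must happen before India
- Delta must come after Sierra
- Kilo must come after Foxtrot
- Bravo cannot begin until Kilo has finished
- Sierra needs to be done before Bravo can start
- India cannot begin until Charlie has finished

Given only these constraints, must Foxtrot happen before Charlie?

There is a constraint chain Foxtrot → Kilo → Charlie.
Hence Foxtrot necessarily comes before Charlie.

Yes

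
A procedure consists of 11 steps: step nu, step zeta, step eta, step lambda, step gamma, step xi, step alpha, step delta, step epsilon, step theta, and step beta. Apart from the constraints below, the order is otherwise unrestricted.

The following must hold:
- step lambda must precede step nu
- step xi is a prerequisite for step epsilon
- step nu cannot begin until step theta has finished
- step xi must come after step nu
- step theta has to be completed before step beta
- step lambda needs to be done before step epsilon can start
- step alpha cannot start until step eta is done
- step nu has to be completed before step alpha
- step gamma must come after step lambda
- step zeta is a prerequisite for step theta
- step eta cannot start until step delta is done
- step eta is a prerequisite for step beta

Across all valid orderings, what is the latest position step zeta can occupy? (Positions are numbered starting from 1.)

5

The steps that are forced after step zeta, directly or by a chain of constraints, are step nu, step xi, step alpha, step epsilon, step theta, step beta. That's 6 steps.
With 6 mandatory successors out of 11 steps total, the latest slot for step zeta is 11−6 = 5, and it's reachable by doing all non-successors before step zeta.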